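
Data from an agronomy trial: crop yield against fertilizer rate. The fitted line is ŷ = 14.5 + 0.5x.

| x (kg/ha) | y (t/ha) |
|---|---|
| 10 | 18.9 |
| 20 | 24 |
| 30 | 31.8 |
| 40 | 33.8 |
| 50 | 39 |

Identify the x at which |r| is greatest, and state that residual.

x=10: ŷ = 14.5 + 0.5·10 = 19.5; r = 18.9 − 19.5 = -0.6
x=20: ŷ = 14.5 + 0.5·20 = 24.5; r = 24 − 24.5 = -0.5
x=30: ŷ = 14.5 + 0.5·30 = 29.5; r = 31.8 − 29.5 = 2.3
x=40: ŷ = 14.5 + 0.5·40 = 34.5; r = 33.8 − 34.5 = -0.7
x=50: ŷ = 14.5 + 0.5·50 = 39.5; r = 39 − 39.5 = -0.5
Largest |r| is 2.3 at x = 30, residual 2.3.

x = 30, r = 2.3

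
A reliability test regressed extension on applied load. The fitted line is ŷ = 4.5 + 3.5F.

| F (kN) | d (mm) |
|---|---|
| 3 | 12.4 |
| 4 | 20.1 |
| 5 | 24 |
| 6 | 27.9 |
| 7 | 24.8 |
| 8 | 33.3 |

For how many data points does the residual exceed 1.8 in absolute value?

4

F=3: ŷ = 4.5 + 3.5·3 = 15; e = 12.4 − 15 = -2.6
F=4: ŷ = 4.5 + 3.5·4 = 18.5; e = 20.1 − 18.5 = 1.6
F=5: ŷ = 4.5 + 3.5·5 = 22; e = 24 − 22 = 2
F=6: ŷ = 4.5 + 3.5·6 = 25.5; e = 27.9 − 25.5 = 2.4
F=7: ŷ = 4.5 + 3.5·7 = 29; e = 24.8 − 29 = -4.2
F=8: ŷ = 4.5 + 3.5·8 = 32.5; e = 33.3 − 32.5 = 0.8
|e| > 1.8: F=3 (|e|=2.6), F=5 (|e|=2), F=6 (|e|=2.4), F=7 (|e|=4.2) → 4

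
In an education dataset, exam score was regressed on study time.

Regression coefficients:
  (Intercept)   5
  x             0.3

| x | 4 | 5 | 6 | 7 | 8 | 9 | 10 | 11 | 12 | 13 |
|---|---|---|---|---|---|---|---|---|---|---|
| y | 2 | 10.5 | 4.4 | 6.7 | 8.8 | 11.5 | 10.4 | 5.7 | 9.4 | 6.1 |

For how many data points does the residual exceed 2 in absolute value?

7

x=4: ŷ = 5 + 0.3·4 = 6.2; r = 2 − 6.2 = -4.2
x=5: ŷ = 5 + 0.3·5 = 6.5; r = 10.5 − 6.5 = 4
x=6: ŷ = 5 + 0.3·6 = 6.8; r = 4.4 − 6.8 = -2.4
x=7: ŷ = 5 + 0.3·7 = 7.1; r = 6.7 − 7.1 = -0.4
x=8: ŷ = 5 + 0.3·8 = 7.4; r = 8.8 − 7.4 = 1.4
x=9: ŷ = 5 + 0.3·9 = 7.7; r = 11.5 − 7.7 = 3.8
x=10: ŷ = 5 + 0.3·10 = 8; r = 10.4 − 8 = 2.4
x=11: ŷ = 5 + 0.3·11 = 8.3; r = 5.7 − 8.3 = -2.6
x=12: ŷ = 5 + 0.3·12 = 8.6; r = 9.4 − 8.6 = 0.8
x=13: ŷ = 5 + 0.3·13 = 8.9; r = 6.1 − 8.9 = -2.8
|r| > 2: x=4 (|r|=4.2), x=5 (|r|=4), x=6 (|r|=2.4), x=9 (|r|=3.8), x=10 (|r|=2.4), x=11 (|r|=2.6), x=13 (|r|=2.8) → 7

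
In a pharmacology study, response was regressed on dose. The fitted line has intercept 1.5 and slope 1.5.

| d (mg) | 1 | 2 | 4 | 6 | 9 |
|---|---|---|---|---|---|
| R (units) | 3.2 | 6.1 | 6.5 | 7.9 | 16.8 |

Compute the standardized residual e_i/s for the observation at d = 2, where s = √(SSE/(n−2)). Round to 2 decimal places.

d=1: ŷ = 1.5 + 1.5·1 = 3; e = 3.2 − 3 = 0.2
d=2: ŷ = 1.5 + 1.5·2 = 4.5; e = 6.1 − 4.5 = 1.6
d=4: ŷ = 1.5 + 1.5·4 = 7.5; e = 6.5 − 7.5 = -1
d=6: ŷ = 1.5 + 1.5·6 = 10.5; e = 7.9 − 10.5 = -2.6
d=9: ŷ = 1.5 + 1.5·9 = 15; e = 16.8 − 15 = 1.8
SSE = 0.04 + 2.56 + 1 + 6.76 + 3.24 = 13.6
s = √(13.6/3) = 2.12916
e/s = 1.6 / 2.12916 = 0.75

0.75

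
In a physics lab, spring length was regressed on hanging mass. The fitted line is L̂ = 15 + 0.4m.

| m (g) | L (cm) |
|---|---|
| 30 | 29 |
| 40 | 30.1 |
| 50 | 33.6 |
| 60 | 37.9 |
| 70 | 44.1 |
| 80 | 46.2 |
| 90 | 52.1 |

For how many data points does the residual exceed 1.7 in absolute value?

m=30: L̂ = 15 + 0.4·30 = 27; r = 29 − 27 = 2
m=40: L̂ = 15 + 0.4·40 = 31; r = 30.1 − 31 = -0.9
m=50: L̂ = 15 + 0.4·50 = 35; r = 33.6 − 35 = -1.4
m=60: L̂ = 15 + 0.4·60 = 39; r = 37.9 − 39 = -1.1
m=70: L̂ = 15 + 0.4·70 = 43; r = 44.1 − 43 = 1.1
m=80: L̂ = 15 + 0.4·80 = 47; r = 46.2 − 47 = -0.8
m=90: L̂ = 15 + 0.4·90 = 51; r = 52.1 − 51 = 1.1
|r| > 1.7: m=30 (|r|=2) → 1

1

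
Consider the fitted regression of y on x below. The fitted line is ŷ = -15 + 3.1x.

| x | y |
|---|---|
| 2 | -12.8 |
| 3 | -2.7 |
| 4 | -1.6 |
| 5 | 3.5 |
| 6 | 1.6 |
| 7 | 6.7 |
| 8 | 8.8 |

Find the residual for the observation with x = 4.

e = 1

ŷ = -15 + 3.1·4 = -2.6
e = -1.6 − (-2.6) = 1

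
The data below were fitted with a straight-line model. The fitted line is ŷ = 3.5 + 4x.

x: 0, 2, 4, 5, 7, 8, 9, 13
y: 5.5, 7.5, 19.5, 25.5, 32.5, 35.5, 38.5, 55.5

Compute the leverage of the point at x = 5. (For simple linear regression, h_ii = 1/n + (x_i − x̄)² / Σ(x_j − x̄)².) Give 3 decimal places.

h = 0.133

x̄ = (0 + 2 + 4 + 5 + 7 + 8 + 9 + 13)/8 = 6
Σ(x − x̄)² = 36 + 16 + 4 + 1 + 1 + 4 + 9 + 49 = 120
h = 1/8 + (-1)²/120 = 0.125 + 0.00833333 = 0.133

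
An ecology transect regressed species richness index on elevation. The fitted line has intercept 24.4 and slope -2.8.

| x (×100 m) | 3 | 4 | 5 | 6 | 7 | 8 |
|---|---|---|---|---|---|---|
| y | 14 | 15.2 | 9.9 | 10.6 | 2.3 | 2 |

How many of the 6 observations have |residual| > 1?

4

x=3: ŷ = 24.4 − 2.8·3 = 16; r = 14 − 16 = -2
x=4: ŷ = 24.4 − 2.8·4 = 13.2; r = 15.2 − 13.2 = 2
x=5: ŷ = 24.4 − 2.8·5 = 10.4; r = 9.9 − 10.4 = -0.5
x=6: ŷ = 24.4 − 2.8·6 = 7.6; r = 10.6 − 7.6 = 3
x=7: ŷ = 24.4 − 2.8·7 = 4.8; r = 2.3 − 4.8 = -2.5
x=8: ŷ = 24.4 − 2.8·8 = 2; r = 2 − 2 = 0
|r| > 1: x=3 (|r|=2), x=4 (|r|=2), x=6 (|r|=3), x=7 (|r|=2.5) → 4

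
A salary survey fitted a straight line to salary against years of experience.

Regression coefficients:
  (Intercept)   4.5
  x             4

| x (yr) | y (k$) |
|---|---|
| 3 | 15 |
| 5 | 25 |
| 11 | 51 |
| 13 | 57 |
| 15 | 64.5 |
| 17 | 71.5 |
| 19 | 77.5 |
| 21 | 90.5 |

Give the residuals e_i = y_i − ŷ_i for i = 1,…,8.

-1.5, 0.5, 2.5, 0.5, 0, -1, -3, 2

x=3: ŷ = 4.5 + 4·3 = 16.5; e = 15 − 16.5 = -1.5
x=5: ŷ = 4.5 + 4·5 = 24.5; e = 25 − 24.5 = 0.5
x=11: ŷ = 4.5 + 4·11 = 48.5; e = 51 − 48.5 = 2.5
x=13: ŷ = 4.5 + 4·13 = 56.5; e = 57 − 56.5 = 0.5
x=15: ŷ = 4.5 + 4·15 = 64.5; e = 64.5 − 64.5 = 0
x=17: ŷ = 4.5 + 4·17 = 72.5; e = 71.5 − 72.5 = -1
x=19: ŷ = 4.5 + 4·19 = 80.5; e = 77.5 − 80.5 = -3
x=21: ŷ = 4.5 + 4·21 = 88.5; e = 90.5 − 88.5 = 2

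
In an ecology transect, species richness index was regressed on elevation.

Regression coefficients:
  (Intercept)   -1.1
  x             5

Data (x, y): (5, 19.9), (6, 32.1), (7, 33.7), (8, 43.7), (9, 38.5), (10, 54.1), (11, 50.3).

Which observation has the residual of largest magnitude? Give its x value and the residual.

x = 9, e = -5.4

x=5: ŷ = -1.1 + 5·5 = 23.9; e = 19.9 − 23.9 = -4
x=6: ŷ = -1.1 + 5·6 = 28.9; e = 32.1 − 28.9 = 3.2
x=7: ŷ = -1.1 + 5·7 = 33.9; e = 33.7 − 33.9 = -0.2
x=8: ŷ = -1.1 + 5·8 = 38.9; e = 43.7 − 38.9 = 4.8
x=9: ŷ = -1.1 + 5·9 = 43.9; e = 38.5 − 43.9 = -5.4
x=10: ŷ = -1.1 + 5·10 = 48.9; e = 54.1 − 48.9 = 5.2
x=11: ŷ = -1.1 + 5·11 = 53.9; e = 50.3 − 53.9 = -3.6
Largest |e| is 5.4 at x = 9, residual -5.4.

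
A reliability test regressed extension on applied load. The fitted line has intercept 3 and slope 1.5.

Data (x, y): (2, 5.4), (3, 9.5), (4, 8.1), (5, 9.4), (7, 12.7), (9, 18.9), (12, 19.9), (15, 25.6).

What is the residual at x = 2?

r = -0.6

ŷ = 3 + 1.5·2 = 6
r = 5.4 − 6 = -0.6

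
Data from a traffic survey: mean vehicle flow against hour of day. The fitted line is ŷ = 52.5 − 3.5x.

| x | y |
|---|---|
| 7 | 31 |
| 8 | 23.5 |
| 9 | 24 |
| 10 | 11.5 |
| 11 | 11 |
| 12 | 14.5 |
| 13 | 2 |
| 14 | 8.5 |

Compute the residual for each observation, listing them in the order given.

3, -1, 3, -6, -3, 4, -5, 5

x=7: ŷ = 52.5 − 3.5·7 = 28; r = 31 − 28 = 3
x=8: ŷ = 52.5 − 3.5·8 = 24.5; r = 23.5 − 24.5 = -1
x=9: ŷ = 52.5 − 3.5·9 = 21; r = 24 − 21 = 3
x=10: ŷ = 52.5 − 3.5·10 = 17.5; r = 11.5 − 17.5 = -6
x=11: ŷ = 52.5 − 3.5·11 = 14; r = 11 − 14 = -3
x=12: ŷ = 52.5 − 3.5·12 = 10.5; r = 14.5 − 10.5 = 4
x=13: ŷ = 52.5 − 3.5·13 = 7; r = 2 − 7 = -5
x=14: ŷ = 52.5 − 3.5·14 = 3.5; r = 8.5 − 3.5 = 5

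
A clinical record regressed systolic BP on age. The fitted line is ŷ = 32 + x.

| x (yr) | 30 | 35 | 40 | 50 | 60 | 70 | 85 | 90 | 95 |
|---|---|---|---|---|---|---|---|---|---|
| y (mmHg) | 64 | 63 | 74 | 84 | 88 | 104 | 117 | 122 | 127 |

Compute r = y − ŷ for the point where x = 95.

r = 0

ŷ = 32 + 95 = 127
r = 127 − 127 = 0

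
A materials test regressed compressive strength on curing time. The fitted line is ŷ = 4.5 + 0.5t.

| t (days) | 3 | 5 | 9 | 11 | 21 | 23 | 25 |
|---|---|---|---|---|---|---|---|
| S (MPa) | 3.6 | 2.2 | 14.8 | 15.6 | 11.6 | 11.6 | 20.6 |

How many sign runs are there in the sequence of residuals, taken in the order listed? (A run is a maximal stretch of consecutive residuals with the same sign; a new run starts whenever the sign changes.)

t=3: ŷ = 4.5 + 0.5·3 = 6; r = 3.6 − 6 = -2.4
t=5: ŷ = 4.5 + 0.5·5 = 7; r = 2.2 − 7 = -4.8
t=9: ŷ = 4.5 + 0.5·9 = 9; r = 14.8 − 9 = 5.8
t=11: ŷ = 4.5 + 0.5·11 = 10; r = 15.6 − 10 = 5.6
t=21: ŷ = 4.5 + 0.5·21 = 15; r = 11.6 − 15 = -3.4
t=23: ŷ = 4.5 + 0.5·23 = 16; r = 11.6 − 16 = -4.4
t=25: ŷ = 4.5 + 0.5·25 = 17; r = 20.6 − 17 = 3.6
Signs: − − + + − − +
Runs: −×2, +×2, −×2, +×1 → 4

4 runs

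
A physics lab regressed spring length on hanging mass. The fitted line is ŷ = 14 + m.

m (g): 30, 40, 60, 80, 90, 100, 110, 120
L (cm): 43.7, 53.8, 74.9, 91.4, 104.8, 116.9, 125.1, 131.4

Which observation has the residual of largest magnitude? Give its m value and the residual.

m = 100, r = 2.9

m=30: ŷ = 14 + 30 = 44; r = 43.7 − 44 = -0.3
m=40: ŷ = 14 + 40 = 54; r = 53.8 − 54 = -0.2
m=60: ŷ = 14 + 60 = 74; r = 74.9 − 74 = 0.9
m=80: ŷ = 14 + 80 = 94; r = 91.4 − 94 = -2.6
m=90: ŷ = 14 + 90 = 104; r = 104.8 − 104 = 0.8
m=100: ŷ = 14 + 100 = 114; r = 116.9 − 114 = 2.9
m=110: ŷ = 14 + 110 = 124; r = 125.1 − 124 = 1.1
m=120: ŷ = 14 + 120 = 134; r = 131.4 − 134 = -2.6
Largest |r| is 2.9 at m = 100, residual 2.9.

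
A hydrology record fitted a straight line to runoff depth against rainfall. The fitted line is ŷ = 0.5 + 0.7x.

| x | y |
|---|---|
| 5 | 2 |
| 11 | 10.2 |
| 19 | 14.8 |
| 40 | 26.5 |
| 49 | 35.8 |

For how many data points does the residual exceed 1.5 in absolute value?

3

x=5: ŷ = 0.5 + 0.7·5 = 4; e = 2 − 4 = -2
x=11: ŷ = 0.5 + 0.7·11 = 8.2; e = 10.2 − 8.2 = 2
x=19: ŷ = 0.5 + 0.7·19 = 13.8; e = 14.8 − 13.8 = 1
x=40: ŷ = 0.5 + 0.7·40 = 28.5; e = 26.5 − 28.5 = -2
x=49: ŷ = 0.5 + 0.7·49 = 34.8; e = 35.8 − 34.8 = 1
|e| > 1.5: x=5 (|e|=2), x=11 (|e|=2), x=40 (|e|=2) → 3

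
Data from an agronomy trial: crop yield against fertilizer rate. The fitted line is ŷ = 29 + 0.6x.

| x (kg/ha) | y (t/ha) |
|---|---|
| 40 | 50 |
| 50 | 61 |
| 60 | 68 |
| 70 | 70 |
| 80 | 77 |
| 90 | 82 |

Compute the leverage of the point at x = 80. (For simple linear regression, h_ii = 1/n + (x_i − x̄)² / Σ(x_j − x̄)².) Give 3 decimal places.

h = 0.295

x̄ = (40 + 50 + 60 + 70 + 80 + 90)/6 = 65
Σ(x − x̄)² = 625 + 225 + 25 + 25 + 225 + 625 = 1750
h = 1/6 + (15)²/1750 = 0.166667 + 0.128571 = 0.295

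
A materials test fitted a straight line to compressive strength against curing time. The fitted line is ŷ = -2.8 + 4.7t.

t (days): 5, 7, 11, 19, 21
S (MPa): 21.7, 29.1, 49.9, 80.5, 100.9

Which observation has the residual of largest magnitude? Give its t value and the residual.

t=5: ŷ = -2.8 + 4.7·5 = 20.7; r = 21.7 − 20.7 = 1
t=7: ŷ = -2.8 + 4.7·7 = 30.1; r = 29.1 − 30.1 = -1
t=11: ŷ = -2.8 + 4.7·11 = 48.9; r = 49.9 − 48.9 = 1
t=19: ŷ = -2.8 + 4.7·19 = 86.5; r = 80.5 − 86.5 = -6
t=21: ŷ = -2.8 + 4.7·21 = 95.9; r = 100.9 − 95.9 = 5
Largest |r| is 6 at t = 19, residual -6.

t = 19, r = -6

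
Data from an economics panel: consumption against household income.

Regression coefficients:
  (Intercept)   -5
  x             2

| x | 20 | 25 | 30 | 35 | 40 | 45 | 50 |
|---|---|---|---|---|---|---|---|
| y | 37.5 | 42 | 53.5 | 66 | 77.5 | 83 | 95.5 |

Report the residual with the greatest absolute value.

x=20: ŷ = -5 + 2·20 = 35; e = 37.5 − 35 = 2.5
x=25: ŷ = -5 + 2·25 = 45; e = 42 − 45 = -3
x=30: ŷ = -5 + 2·30 = 55; e = 53.5 − 55 = -1.5
x=35: ŷ = -5 + 2·35 = 65; e = 66 − 65 = 1
x=40: ŷ = -5 + 2·40 = 75; e = 77.5 − 75 = 2.5
x=45: ŷ = -5 + 2·45 = 85; e = 83 − 85 = -2
x=50: ŷ = -5 + 2·50 = 95; e = 95.5 − 95 = 0.5
Largest |e| is 3 at x = 25, residual -3.

e = -3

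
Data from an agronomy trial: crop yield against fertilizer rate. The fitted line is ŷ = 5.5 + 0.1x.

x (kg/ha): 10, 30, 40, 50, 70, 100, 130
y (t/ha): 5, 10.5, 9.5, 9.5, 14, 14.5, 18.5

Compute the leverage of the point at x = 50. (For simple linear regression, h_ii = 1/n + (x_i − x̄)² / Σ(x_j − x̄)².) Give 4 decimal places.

h = 0.1553

x̄ = (10 + 30 + 40 + 50 + 70 + 100 + 130)/7 = 61.4286
Σ(x − x̄)² = 2644.9 + 987.755 + 459.184 + 130.612 + 73.4694 + 1487.76 + 4702.04 = 10485.7
h = 1/7 + (-11.4286)²/10485.7 = 0.142857 + 0.0124562 = 0.1553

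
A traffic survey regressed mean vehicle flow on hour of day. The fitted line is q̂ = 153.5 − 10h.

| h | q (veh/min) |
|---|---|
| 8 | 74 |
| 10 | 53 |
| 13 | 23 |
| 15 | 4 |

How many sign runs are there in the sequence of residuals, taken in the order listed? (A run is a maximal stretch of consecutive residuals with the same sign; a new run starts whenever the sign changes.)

3 runs

h=8: q̂ = 153.5 − 10·8 = 73.5; e = 74 − 73.5 = 0.5
h=10: q̂ = 153.5 − 10·10 = 53.5; e = 53 − 53.5 = -0.5
h=13: q̂ = 153.5 − 10·13 = 23.5; e = 23 − 23.5 = -0.5
h=15: q̂ = 153.5 − 10·15 = 3.5; e = 4 − 3.5 = 0.5
Signs: + − − +
Runs: +×1, −×2, +×1 → 3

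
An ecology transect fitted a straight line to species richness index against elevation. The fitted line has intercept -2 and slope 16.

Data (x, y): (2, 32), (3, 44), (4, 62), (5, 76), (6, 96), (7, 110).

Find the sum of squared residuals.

SSE = 16

x=2: ŷ = -2 + 16·2 = 30; e = 32 − 30 = 2
x=3: ŷ = -2 + 16·3 = 46; e = 44 − 46 = -2
x=4: ŷ = -2 + 16·4 = 62; e = 62 − 62 = 0
x=5: ŷ = -2 + 16·5 = 78; e = 76 − 78 = -2
x=6: ŷ = -2 + 16·6 = 94; e = 96 − 94 = 2
x=7: ŷ = -2 + 16·7 = 110; e = 110 − 110 = 0
SSE = 4 + 4 + 0 + 4 + 4 + 0 = 16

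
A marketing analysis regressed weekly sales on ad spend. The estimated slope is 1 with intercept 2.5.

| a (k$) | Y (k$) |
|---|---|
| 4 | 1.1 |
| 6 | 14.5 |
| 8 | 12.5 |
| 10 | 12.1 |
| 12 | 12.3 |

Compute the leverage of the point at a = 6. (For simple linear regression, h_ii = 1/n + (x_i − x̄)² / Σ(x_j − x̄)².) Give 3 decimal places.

h = 0.300

ā = (4 + 6 + 8 + 10 + 12)/5 = 8
Σ(a − ā)² = 16 + 4 + 0 + 4 + 16 = 40
h = 1/5 + (-2)²/40 = 0.2 + 0.1 = 0.300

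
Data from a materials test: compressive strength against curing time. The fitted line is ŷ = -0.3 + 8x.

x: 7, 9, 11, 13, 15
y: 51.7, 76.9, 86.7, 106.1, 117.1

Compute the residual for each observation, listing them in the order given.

x=7: ŷ = -0.3 + 8·7 = 55.7; r = 51.7 − 55.7 = -4
x=9: ŷ = -0.3 + 8·9 = 71.7; r = 76.9 − 71.7 = 5.2
x=11: ŷ = -0.3 + 8·11 = 87.7; r = 86.7 − 87.7 = -1
x=13: ŷ = -0.3 + 8·13 = 103.7; r = 106.1 − 103.7 = 2.4
x=15: ŷ = -0.3 + 8·15 = 119.7; r = 117.1 − 119.7 = -2.6

-4, 5.2, -1, 2.4, -2.6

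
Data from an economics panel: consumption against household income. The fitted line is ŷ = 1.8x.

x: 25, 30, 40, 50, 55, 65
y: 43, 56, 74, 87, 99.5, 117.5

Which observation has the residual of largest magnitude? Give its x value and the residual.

x = 50, r = -3

x=25: ŷ = 1.8·25 = 45; r = 43 − 45 = -2
x=30: ŷ = 1.8·30 = 54; r = 56 − 54 = 2
x=40: ŷ = 1.8·40 = 72; r = 74 − 72 = 2
x=50: ŷ = 1.8·50 = 90; r = 87 − 90 = -3
x=55: ŷ = 1.8·55 = 99; r = 99.5 − 99 = 0.5
x=65: ŷ = 1.8·65 = 117; r = 117.5 − 117 = 0.5
Largest |r| is 3 at x = 50, residual -3.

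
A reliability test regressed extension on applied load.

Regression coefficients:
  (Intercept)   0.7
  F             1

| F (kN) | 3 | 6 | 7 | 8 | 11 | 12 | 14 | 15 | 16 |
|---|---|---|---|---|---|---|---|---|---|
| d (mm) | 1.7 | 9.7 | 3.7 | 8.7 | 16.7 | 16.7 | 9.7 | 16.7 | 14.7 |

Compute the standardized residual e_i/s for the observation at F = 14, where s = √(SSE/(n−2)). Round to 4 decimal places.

-1.3229

F=3: d̂ = 0.7 + 3 = 3.7; e = 1.7 − 3.7 = -2
F=6: d̂ = 0.7 + 6 = 6.7; e = 9.7 − 6.7 = 3
F=7: d̂ = 0.7 + 7 = 7.7; e = 3.7 − 7.7 = -4
F=8: d̂ = 0.7 + 8 = 8.7; e = 8.7 − 8.7 = 0
F=11: d̂ = 0.7 + 11 = 11.7; e = 16.7 − 11.7 = 5
F=12: d̂ = 0.7 + 12 = 12.7; e = 16.7 − 12.7 = 4
F=14: d̂ = 0.7 + 14 = 14.7; e = 9.7 − 14.7 = -5
F=15: d̂ = 0.7 + 15 = 15.7; e = 16.7 − 15.7 = 1
F=16: d̂ = 0.7 + 16 = 16.7; e = 14.7 − 16.7 = -2
SSE = 4 + 9 + 16 + 0 + 25 + 16 + 25 + 1 + 4 = 100
s = √(100/7) = 3.77964
e/s = -5 / 3.77964 = -1.3229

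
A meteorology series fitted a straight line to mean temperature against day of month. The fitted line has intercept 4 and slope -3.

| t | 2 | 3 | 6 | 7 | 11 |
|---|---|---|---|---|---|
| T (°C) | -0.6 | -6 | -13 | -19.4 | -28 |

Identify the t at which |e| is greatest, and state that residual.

t=2: ŷ = 4 − 3·2 = -2; e = -0.6 − (-2) = 1.4
t=3: ŷ = 4 − 3·3 = -5; e = -6 − (-5) = -1
t=6: ŷ = 4 − 3·6 = -14; e = -13 − (-14) = 1
t=7: ŷ = 4 − 3·7 = -17; e = -19.4 − (-17) = -2.4
t=11: ŷ = 4 − 3·11 = -29; e = -28 − (-29) = 1
Largest |e| is 2.4 at t = 7, residual -2.4.

t = 7, e = -2.4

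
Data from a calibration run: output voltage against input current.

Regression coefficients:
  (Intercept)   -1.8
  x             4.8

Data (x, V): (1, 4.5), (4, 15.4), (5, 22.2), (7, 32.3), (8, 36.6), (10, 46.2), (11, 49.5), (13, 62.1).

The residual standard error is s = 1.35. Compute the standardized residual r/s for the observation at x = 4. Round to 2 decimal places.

ŷ = -1.8 + 4.8·4 = 17.4
r = 15.4 − 17.4 = -2
r/s = -2 / 1.35 = -1.48

-1.48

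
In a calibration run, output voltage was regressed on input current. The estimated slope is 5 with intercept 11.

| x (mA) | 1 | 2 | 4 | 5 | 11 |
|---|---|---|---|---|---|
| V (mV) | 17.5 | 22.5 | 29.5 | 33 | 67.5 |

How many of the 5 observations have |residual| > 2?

1

x=1: V̂ = 11 + 5·1 = 16; r = 17.5 − 16 = 1.5
x=2: V̂ = 11 + 5·2 = 21; r = 22.5 − 21 = 1.5
x=4: V̂ = 11 + 5·4 = 31; r = 29.5 − 31 = -1.5
x=5: V̂ = 11 + 5·5 = 36; r = 33 − 36 = -3
x=11: V̂ = 11 + 5·11 = 66; r = 67.5 − 66 = 1.5
|r| > 2: x=5 (|r|=3) → 1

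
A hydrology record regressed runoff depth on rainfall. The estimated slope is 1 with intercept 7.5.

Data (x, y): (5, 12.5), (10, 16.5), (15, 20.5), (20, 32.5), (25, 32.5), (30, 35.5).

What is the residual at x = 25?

r = 0

ŷ = 7.5 + 25 = 32.5
r = 32.5 − 32.5 = 0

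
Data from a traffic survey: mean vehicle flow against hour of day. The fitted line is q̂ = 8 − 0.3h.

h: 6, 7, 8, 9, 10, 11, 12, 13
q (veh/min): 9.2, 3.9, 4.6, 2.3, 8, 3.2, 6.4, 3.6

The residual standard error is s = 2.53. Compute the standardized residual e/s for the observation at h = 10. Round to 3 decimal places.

1.186

q̂ = 8 − 0.3·10 = 5
e = 8 − 5 = 3
e/s = 3 / 2.53 = 1.186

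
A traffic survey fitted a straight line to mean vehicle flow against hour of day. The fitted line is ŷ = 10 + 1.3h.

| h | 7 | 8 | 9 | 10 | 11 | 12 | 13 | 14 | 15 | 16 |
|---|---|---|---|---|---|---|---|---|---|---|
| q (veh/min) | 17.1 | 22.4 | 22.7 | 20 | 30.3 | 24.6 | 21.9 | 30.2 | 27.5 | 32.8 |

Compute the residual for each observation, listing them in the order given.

-2, 2, 1, -3, 6, -1, -5, 2, -2, 2

h=7: ŷ = 10 + 1.3·7 = 19.1; r = 17.1 − 19.1 = -2
h=8: ŷ = 10 + 1.3·8 = 20.4; r = 22.4 − 20.4 = 2
h=9: ŷ = 10 + 1.3·9 = 21.7; r = 22.7 − 21.7 = 1
h=10: ŷ = 10 + 1.3·10 = 23; r = 20 − 23 = -3
h=11: ŷ = 10 + 1.3·11 = 24.3; r = 30.3 − 24.3 = 6
h=12: ŷ = 10 + 1.3·12 = 25.6; r = 24.6 − 25.6 = -1
h=13: ŷ = 10 + 1.3·13 = 26.9; r = 21.9 − 26.9 = -5
h=14: ŷ = 10 + 1.3·14 = 28.2; r = 30.2 − 28.2 = 2
h=15: ŷ = 10 + 1.3·15 = 29.5; r = 27.5 − 29.5 = -2
h=16: ŷ = 10 + 1.3·16 = 30.8; r = 32.8 − 30.8 = 2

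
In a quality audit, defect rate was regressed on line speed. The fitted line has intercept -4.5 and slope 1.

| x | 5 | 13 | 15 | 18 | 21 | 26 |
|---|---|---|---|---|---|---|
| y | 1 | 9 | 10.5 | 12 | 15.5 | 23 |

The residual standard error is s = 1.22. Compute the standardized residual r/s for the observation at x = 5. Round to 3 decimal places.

0.410

ŷ = -4.5 + 5 = 0.5
r = 1 − 0.5 = 0.5
r/s = 0.5 / 1.22 = 0.410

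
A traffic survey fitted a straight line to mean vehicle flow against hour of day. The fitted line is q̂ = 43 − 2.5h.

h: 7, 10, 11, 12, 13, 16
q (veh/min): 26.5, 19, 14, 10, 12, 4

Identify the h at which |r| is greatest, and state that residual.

h=7: q̂ = 43 − 2.5·7 = 25.5; r = 26.5 − 25.5 = 1
h=10: q̂ = 43 − 2.5·10 = 18; r = 19 − 18 = 1
h=11: q̂ = 43 − 2.5·11 = 15.5; r = 14 − 15.5 = -1.5
h=12: q̂ = 43 − 2.5·12 = 13; r = 10 − 13 = -3
h=13: q̂ = 43 − 2.5·13 = 10.5; r = 12 − 10.5 = 1.5
h=16: q̂ = 43 − 2.5·16 = 3; r = 4 − 3 = 1
Largest |r| is 3 at h = 12, residual -3.

h = 12, r = -3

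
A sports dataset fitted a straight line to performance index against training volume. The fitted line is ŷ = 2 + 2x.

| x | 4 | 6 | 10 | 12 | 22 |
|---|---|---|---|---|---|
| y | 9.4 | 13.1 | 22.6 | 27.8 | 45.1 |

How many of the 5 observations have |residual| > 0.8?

3

x=4: ŷ = 2 + 2·4 = 10; r = 9.4 − 10 = -0.6
x=6: ŷ = 2 + 2·6 = 14; r = 13.1 − 14 = -0.9
x=10: ŷ = 2 + 2·10 = 22; r = 22.6 − 22 = 0.6
x=12: ŷ = 2 + 2·12 = 26; r = 27.8 − 26 = 1.8
x=22: ŷ = 2 + 2·22 = 46; r = 45.1 − 46 = -0.9
|r| > 0.8: x=6 (|r|=0.9), x=12 (|r|=1.8), x=22 (|r|=0.9) → 3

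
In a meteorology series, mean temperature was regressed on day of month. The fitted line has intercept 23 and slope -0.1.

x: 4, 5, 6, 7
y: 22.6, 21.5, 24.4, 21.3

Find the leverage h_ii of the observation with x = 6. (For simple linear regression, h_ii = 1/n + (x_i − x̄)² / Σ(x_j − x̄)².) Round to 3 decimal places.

h = 0.300

x̄ = (4 + 5 + 6 + 7)/4 = 5.5
Σ(x − x̄)² = 2.25 + 0.25 + 0.25 + 2.25 = 5
h = 1/4 + (0.5)²/5 = 0.25 + 0.05 = 0.300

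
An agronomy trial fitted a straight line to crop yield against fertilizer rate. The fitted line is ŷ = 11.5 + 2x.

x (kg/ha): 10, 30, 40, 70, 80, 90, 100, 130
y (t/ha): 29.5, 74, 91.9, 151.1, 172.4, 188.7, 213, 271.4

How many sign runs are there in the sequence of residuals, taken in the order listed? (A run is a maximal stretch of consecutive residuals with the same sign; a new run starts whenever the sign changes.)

x=10: ŷ = 11.5 + 2·10 = 31.5; e = 29.5 − 31.5 = -2
x=30: ŷ = 11.5 + 2·30 = 71.5; e = 74 − 71.5 = 2.5
x=40: ŷ = 11.5 + 2·40 = 91.5; e = 91.9 − 91.5 = 0.4
x=70: ŷ = 11.5 + 2·70 = 151.5; e = 151.1 − 151.5 = -0.4
x=80: ŷ = 11.5 + 2·80 = 171.5; e = 172.4 − 171.5 = 0.9
x=90: ŷ = 11.5 + 2·90 = 191.5; e = 188.7 − 191.5 = -2.8
x=100: ŷ = 11.5 + 2·100 = 211.5; e = 213 − 211.5 = 1.5
x=130: ŷ = 11.5 + 2·130 = 271.5; e = 271.4 − 271.5 = -0.1
Signs: − + + − + − + −
Runs: −×1, +×2, −×1, +×1, −×1, +×1, −×1 → 7

7 runs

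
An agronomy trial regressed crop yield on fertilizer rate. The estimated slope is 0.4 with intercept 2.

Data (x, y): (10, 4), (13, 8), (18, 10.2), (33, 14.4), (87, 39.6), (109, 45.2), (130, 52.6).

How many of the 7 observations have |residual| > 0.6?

x=10: ŷ = 2 + 0.4·10 = 6; r = 4 − 6 = -2
x=13: ŷ = 2 + 0.4·13 = 7.2; r = 8 − 7.2 = 0.8
x=18: ŷ = 2 + 0.4·18 = 9.2; r = 10.2 − 9.2 = 1
x=33: ŷ = 2 + 0.4·33 = 15.2; r = 14.4 − 15.2 = -0.8
x=87: ŷ = 2 + 0.4·87 = 36.8; r = 39.6 − 36.8 = 2.8
x=109: ŷ = 2 + 0.4·109 = 45.6; r = 45.2 − 45.6 = -0.4
x=130: ŷ = 2 + 0.4·130 = 54; r = 52.6 − 54 = -1.4
|r| > 0.6: x=10 (|r|=2), x=13 (|r|=0.8), x=18 (|r|=1), x=33 (|r|=0.8), x=87 (|r|=2.8), x=130 (|r|=1.4) → 6

6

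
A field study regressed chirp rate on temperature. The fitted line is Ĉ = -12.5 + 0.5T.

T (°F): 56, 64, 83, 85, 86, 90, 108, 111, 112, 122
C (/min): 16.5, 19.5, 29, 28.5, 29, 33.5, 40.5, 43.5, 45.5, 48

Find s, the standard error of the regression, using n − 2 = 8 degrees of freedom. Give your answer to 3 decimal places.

s = 1.225

T=56: Ĉ = -12.5 + 0.5·56 = 15.5; e = 16.5 − 15.5 = 1
T=64: Ĉ = -12.5 + 0.5·64 = 19.5; e = 19.5 − 19.5 = 0
T=83: Ĉ = -12.5 + 0.5·83 = 29; e = 29 − 29 = 0
T=85: Ĉ = -12.5 + 0.5·85 = 30; e = 28.5 − 30 = -1.5
T=86: Ĉ = -12.5 + 0.5·86 = 30.5; e = 29 − 30.5 = -1.5
T=90: Ĉ = -12.5 + 0.5·90 = 32.5; e = 33.5 − 32.5 = 1
T=108: Ĉ = -12.5 + 0.5·108 = 41.5; e = 40.5 − 41.5 = -1
T=111: Ĉ = -12.5 + 0.5·111 = 43; e = 43.5 − 43 = 0.5
T=112: Ĉ = -12.5 + 0.5·112 = 43.5; e = 45.5 − 43.5 = 2
T=122: Ĉ = -12.5 + 0.5·122 = 48.5; e = 48 − 48.5 = -0.5
SSE = 1 + 0 + 0 + 2.25 + 2.25 + 1 + 1 + 0.25 + 4 + 0.25 = 12
s = √(12/8) = √1.5 ≈ 1.225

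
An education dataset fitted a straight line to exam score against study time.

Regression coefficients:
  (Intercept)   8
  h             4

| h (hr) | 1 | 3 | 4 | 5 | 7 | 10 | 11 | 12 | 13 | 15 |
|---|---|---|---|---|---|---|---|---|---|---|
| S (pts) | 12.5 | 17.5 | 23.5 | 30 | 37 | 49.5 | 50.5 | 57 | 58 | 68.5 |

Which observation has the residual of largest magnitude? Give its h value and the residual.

h=1: Ŝ = 8 + 4·1 = 12; r = 12.5 − 12 = 0.5
h=3: Ŝ = 8 + 4·3 = 20; r = 17.5 − 20 = -2.5
h=4: Ŝ = 8 + 4·4 = 24; r = 23.5 − 24 = -0.5
h=5: Ŝ = 8 + 4·5 = 28; r = 30 − 28 = 2
h=7: Ŝ = 8 + 4·7 = 36; r = 37 − 36 = 1
h=10: Ŝ = 8 + 4·10 = 48; r = 49.5 − 48 = 1.5
h=11: Ŝ = 8 + 4·11 = 52; r = 50.5 − 52 = -1.5
h=12: Ŝ = 8 + 4·12 = 56; r = 57 − 56 = 1
h=13: Ŝ = 8 + 4·13 = 60; r = 58 − 60 = -2
h=15: Ŝ = 8 + 4·15 = 68; r = 68.5 − 68 = 0.5
Largest |r| is 2.5 at h = 3, residual -2.5.

h = 3, r = -2.5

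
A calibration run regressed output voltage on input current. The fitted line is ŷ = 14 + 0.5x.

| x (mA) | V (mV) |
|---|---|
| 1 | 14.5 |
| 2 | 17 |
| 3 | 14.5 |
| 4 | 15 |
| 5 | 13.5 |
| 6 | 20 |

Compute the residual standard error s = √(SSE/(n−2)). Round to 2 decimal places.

x=1: ŷ = 14 + 0.5·1 = 14.5; e = 14.5 − 14.5 = 0
x=2: ŷ = 14 + 0.5·2 = 15; e = 17 − 15 = 2
x=3: ŷ = 14 + 0.5·3 = 15.5; e = 14.5 − 15.5 = -1
x=4: ŷ = 14 + 0.5·4 = 16; e = 15 − 16 = -1
x=5: ŷ = 14 + 0.5·5 = 16.5; e = 13.5 − 16.5 = -3
x=6: ŷ = 14 + 0.5·6 = 17; e = 20 − 17 = 3
SSE = 0 + 4 + 1 + 1 + 9 + 9 = 24
s = √(24/4) = √6 ≈ 2.45

s = 2.45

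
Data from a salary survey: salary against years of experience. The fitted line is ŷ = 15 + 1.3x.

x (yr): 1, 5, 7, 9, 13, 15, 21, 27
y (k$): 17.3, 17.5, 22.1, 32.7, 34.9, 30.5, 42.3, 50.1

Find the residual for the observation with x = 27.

r = 0

ŷ = 15 + 1.3·27 = 50.1
r = 50.1 − 50.1 = 0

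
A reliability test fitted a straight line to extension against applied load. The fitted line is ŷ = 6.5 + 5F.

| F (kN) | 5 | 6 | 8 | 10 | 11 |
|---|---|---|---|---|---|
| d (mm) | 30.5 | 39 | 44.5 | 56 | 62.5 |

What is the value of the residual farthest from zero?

e = 2.5

F=5: ŷ = 6.5 + 5·5 = 31.5; e = 30.5 − 31.5 = -1
F=6: ŷ = 6.5 + 5·6 = 36.5; e = 39 − 36.5 = 2.5
F=8: ŷ = 6.5 + 5·8 = 46.5; e = 44.5 − 46.5 = -2
F=10: ŷ = 6.5 + 5·10 = 56.5; e = 56 − 56.5 = -0.5
F=11: ŷ = 6.5 + 5·11 = 61.5; e = 62.5 − 61.5 = 1
Largest |e| is 2.5 at F = 6, residual 2.5.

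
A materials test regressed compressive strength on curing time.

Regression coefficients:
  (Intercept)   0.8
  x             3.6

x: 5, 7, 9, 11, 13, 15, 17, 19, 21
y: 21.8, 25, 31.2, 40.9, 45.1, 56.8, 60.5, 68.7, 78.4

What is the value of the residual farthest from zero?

r = 3

x=5: ŷ = 0.8 + 3.6·5 = 18.8; r = 21.8 − 18.8 = 3
x=7: ŷ = 0.8 + 3.6·7 = 26; r = 25 − 26 = -1
x=9: ŷ = 0.8 + 3.6·9 = 33.2; r = 31.2 − 33.2 = -2
x=11: ŷ = 0.8 + 3.6·11 = 40.4; r = 40.9 − 40.4 = 0.5
x=13: ŷ = 0.8 + 3.6·13 = 47.6; r = 45.1 − 47.6 = -2.5
x=15: ŷ = 0.8 + 3.6·15 = 54.8; r = 56.8 − 54.8 = 2
x=17: ŷ = 0.8 + 3.6·17 = 62; r = 60.5 − 62 = -1.5
x=19: ŷ = 0.8 + 3.6·19 = 69.2; r = 68.7 − 69.2 = -0.5
x=21: ŷ = 0.8 + 3.6·21 = 76.4; r = 78.4 − 76.4 = 2
Largest |r| is 3 at x = 5, residual 3.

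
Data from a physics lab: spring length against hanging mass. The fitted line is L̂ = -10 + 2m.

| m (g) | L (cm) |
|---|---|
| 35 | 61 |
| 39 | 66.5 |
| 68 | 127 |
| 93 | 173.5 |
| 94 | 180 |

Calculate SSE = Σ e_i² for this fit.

SSE = 14.5

m=35: L̂ = -10 + 2·35 = 60; e = 61 − 60 = 1
m=39: L̂ = -10 + 2·39 = 68; e = 66.5 − 68 = -1.5
m=68: L̂ = -10 + 2·68 = 126; e = 127 − 126 = 1
m=93: L̂ = -10 + 2·93 = 176; e = 173.5 − 176 = -2.5
m=94: L̂ = -10 + 2·94 = 178; e = 180 − 178 = 2
SSE = 1 + 2.25 + 1 + 6.25 + 4 = 14.5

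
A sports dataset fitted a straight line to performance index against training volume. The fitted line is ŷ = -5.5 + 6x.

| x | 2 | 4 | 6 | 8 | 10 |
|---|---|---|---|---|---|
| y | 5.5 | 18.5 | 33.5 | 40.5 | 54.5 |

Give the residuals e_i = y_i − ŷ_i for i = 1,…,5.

x=2: ŷ = -5.5 + 6·2 = 6.5; e = 5.5 − 6.5 = -1
x=4: ŷ = -5.5 + 6·4 = 18.5; e = 18.5 − 18.5 = 0
x=6: ŷ = -5.5 + 6·6 = 30.5; e = 33.5 − 30.5 = 3
x=8: ŷ = -5.5 + 6·8 = 42.5; e = 40.5 − 42.5 = -2
x=10: ŷ = -5.5 + 6·10 = 54.5; e = 54.5 − 54.5 = 0

-1, 0, 3, -2, 0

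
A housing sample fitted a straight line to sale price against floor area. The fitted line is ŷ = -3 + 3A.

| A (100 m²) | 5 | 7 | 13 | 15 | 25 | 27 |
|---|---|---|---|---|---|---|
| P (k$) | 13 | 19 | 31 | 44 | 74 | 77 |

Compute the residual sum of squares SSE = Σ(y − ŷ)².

A=5: ŷ = -3 + 3·5 = 12; e = 13 − 12 = 1
A=7: ŷ = -3 + 3·7 = 18; e = 19 − 18 = 1
A=13: ŷ = -3 + 3·13 = 36; e = 31 − 36 = -5
A=15: ŷ = -3 + 3·15 = 42; e = 44 − 42 = 2
A=25: ŷ = -3 + 3·25 = 72; e = 74 − 72 = 2
A=27: ŷ = -3 + 3·27 = 78; e = 77 − 78 = -1
SSE = 1 + 1 + 25 + 4 + 4 + 1 = 36

SSE = 36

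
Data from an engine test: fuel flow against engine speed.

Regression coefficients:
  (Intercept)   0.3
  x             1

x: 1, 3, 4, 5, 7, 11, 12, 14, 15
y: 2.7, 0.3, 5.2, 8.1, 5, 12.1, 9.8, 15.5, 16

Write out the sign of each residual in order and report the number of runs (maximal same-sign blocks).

7 runs

x=1: ŷ = 0.3 + 1 = 1.3; r = 2.7 − 1.3 = 1.4
x=3: ŷ = 0.3 + 3 = 3.3; r = 0.3 − 3.3 = -3
x=4: ŷ = 0.3 + 4 = 4.3; r = 5.2 − 4.3 = 0.9
x=5: ŷ = 0.3 + 5 = 5.3; r = 8.1 − 5.3 = 2.8
x=7: ŷ = 0.3 + 7 = 7.3; r = 5 − 7.3 = -2.3
x=11: ŷ = 0.3 + 11 = 11.3; r = 12.1 − 11.3 = 0.8
x=12: ŷ = 0.3 + 12 = 12.3; r = 9.8 − 12.3 = -2.5
x=14: ŷ = 0.3 + 14 = 14.3; r = 15.5 − 14.3 = 1.2
x=15: ŷ = 0.3 + 15 = 15.3; r = 16 − 15.3 = 0.7
Signs: + − + + − + − + +
Runs: +×1, −×1, +×2, −×1, +×1, −×1, +×2 → 7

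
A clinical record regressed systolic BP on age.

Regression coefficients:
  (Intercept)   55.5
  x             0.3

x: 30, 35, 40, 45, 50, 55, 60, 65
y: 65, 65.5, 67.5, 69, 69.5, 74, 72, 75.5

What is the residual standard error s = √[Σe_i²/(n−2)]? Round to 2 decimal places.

s = 1.15

x=30: ŷ = 55.5 + 0.3·30 = 64.5; e = 65 − 64.5 = 0.5
x=35: ŷ = 55.5 + 0.3·35 = 66; e = 65.5 − 66 = -0.5
x=40: ŷ = 55.5 + 0.3·40 = 67.5; e = 67.5 − 67.5 = 0
x=45: ŷ = 55.5 + 0.3·45 = 69; e = 69 − 69 = 0
x=50: ŷ = 55.5 + 0.3·50 = 70.5; e = 69.5 − 70.5 = -1
x=55: ŷ = 55.5 + 0.3·55 = 72; e = 74 − 72 = 2
x=60: ŷ = 55.5 + 0.3·60 = 73.5; e = 72 − 73.5 = -1.5
x=65: ŷ = 55.5 + 0.3·65 = 75; e = 75.5 − 75 = 0.5
SSE = 0.25 + 0.25 + 0 + 0 + 1 + 4 + 2.25 + 0.25 = 8
s = √(8/6) = √1.33333 ≈ 1.15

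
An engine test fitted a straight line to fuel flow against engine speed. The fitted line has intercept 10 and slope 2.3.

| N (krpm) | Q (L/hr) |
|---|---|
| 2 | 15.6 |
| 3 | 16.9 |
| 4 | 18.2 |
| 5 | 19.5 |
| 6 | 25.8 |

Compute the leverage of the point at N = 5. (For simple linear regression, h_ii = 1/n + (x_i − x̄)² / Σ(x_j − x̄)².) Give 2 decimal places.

h = 0.30

N̄ = (2 + 3 + 4 + 5 + 6)/5 = 4
Σ(N − N̄)² = 4 + 1 + 0 + 1 + 4 = 10
h = 1/5 + (1)²/10 = 0.2 + 0.1 = 0.30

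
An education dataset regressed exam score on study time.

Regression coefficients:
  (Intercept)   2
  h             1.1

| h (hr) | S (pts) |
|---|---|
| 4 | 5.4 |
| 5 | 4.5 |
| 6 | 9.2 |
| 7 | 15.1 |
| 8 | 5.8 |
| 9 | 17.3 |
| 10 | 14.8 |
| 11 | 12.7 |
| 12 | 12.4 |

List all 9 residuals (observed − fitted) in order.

h=4: Ŝ = 2 + 1.1·4 = 6.4; e = 5.4 − 6.4 = -1
h=5: Ŝ = 2 + 1.1·5 = 7.5; e = 4.5 − 7.5 = -3
h=6: Ŝ = 2 + 1.1·6 = 8.6; e = 9.2 − 8.6 = 0.6
h=7: Ŝ = 2 + 1.1·7 = 9.7; e = 15.1 − 9.7 = 5.4
h=8: Ŝ = 2 + 1.1·8 = 10.8; e = 5.8 − 10.8 = -5
h=9: Ŝ = 2 + 1.1·9 = 11.9; e = 17.3 − 11.9 = 5.4
h=10: Ŝ = 2 + 1.1·10 = 13; e = 14.8 − 13 = 1.8
h=11: Ŝ = 2 + 1.1·11 = 14.1; e = 12.7 − 14.1 = -1.4
h=12: Ŝ = 2 + 1.1·12 = 15.2; e = 12.4 − 15.2 = -2.8

-1, -3, 0.6, 5.4, -5, 5.4, 1.8, -1.4, -2.8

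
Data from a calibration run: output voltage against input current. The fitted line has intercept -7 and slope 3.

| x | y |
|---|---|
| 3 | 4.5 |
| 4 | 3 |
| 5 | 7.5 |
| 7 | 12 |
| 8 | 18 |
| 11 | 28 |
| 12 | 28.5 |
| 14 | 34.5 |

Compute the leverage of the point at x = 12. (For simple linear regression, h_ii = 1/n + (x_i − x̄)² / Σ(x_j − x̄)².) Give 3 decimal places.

h = 0.268

x̄ = (3 + 4 + 5 + 7 + 8 + 11 + 12 + 14)/8 = 8
Σ(x − x̄)² = 25 + 16 + 9 + 1 + 0 + 9 + 16 + 36 = 112
h = 1/8 + (4)²/112 = 0.125 + 0.142857 = 0.268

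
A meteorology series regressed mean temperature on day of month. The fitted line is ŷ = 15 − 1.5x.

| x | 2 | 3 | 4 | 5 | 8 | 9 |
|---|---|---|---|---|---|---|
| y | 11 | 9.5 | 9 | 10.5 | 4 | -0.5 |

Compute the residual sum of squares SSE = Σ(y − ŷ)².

x=2: ŷ = 15 − 1.5·2 = 12; e = 11 − 12 = -1
x=3: ŷ = 15 − 1.5·3 = 10.5; e = 9.5 − 10.5 = -1
x=4: ŷ = 15 − 1.5·4 = 9; e = 9 − 9 = 0
x=5: ŷ = 15 − 1.5·5 = 7.5; e = 10.5 − 7.5 = 3
x=8: ŷ = 15 − 1.5·8 = 3; e = 4 − 3 = 1
x=9: ŷ = 15 − 1.5·9 = 1.5; e = -0.5 − 1.5 = -2
SSE = 1 + 1 + 0 + 9 + 1 + 4 = 16

SSE = 16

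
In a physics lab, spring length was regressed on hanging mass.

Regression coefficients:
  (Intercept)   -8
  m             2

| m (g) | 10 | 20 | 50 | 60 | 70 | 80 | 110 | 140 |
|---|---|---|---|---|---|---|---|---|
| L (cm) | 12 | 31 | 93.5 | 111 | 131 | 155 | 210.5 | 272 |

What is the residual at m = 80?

r = 3

L̂ = -8 + 2·80 = 152
r = 155 − 152 = 3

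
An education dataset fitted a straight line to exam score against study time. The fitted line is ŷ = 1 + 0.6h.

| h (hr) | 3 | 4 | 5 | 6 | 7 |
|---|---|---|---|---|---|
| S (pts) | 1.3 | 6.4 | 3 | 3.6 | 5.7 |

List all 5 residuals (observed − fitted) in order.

-1.5, 3, -1, -1, 0.5

h=3: ŷ = 1 + 0.6·3 = 2.8; r = 1.3 − 2.8 = -1.5
h=4: ŷ = 1 + 0.6·4 = 3.4; r = 6.4 − 3.4 = 3
h=5: ŷ = 1 + 0.6·5 = 4; r = 3 − 4 = -1
h=6: ŷ = 1 + 0.6·6 = 4.6; r = 3.6 − 4.6 = -1
h=7: ŷ = 1 + 0.6·7 = 5.2; r = 5.7 − 5.2 = 0.5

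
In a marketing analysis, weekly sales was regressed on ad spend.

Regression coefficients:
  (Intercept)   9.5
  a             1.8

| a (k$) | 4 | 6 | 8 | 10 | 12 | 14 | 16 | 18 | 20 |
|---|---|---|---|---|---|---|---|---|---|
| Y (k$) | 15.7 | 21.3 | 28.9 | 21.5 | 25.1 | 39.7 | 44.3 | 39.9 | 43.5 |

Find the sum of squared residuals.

SSE = 168

a=4: ŷ = 9.5 + 1.8·4 = 16.7; e = 15.7 − 16.7 = -1
a=6: ŷ = 9.5 + 1.8·6 = 20.3; e = 21.3 − 20.3 = 1
a=8: ŷ = 9.5 + 1.8·8 = 23.9; e = 28.9 − 23.9 = 5
a=10: ŷ = 9.5 + 1.8·10 = 27.5; e = 21.5 − 27.5 = -6
a=12: ŷ = 9.5 + 1.8·12 = 31.1; e = 25.1 − 31.1 = -6
a=14: ŷ = 9.5 + 1.8·14 = 34.7; e = 39.7 − 34.7 = 5
a=16: ŷ = 9.5 + 1.8·16 = 38.3; e = 44.3 − 38.3 = 6
a=18: ŷ = 9.5 + 1.8·18 = 41.9; e = 39.9 − 41.9 = -2
a=20: ŷ = 9.5 + 1.8·20 = 45.5; e = 43.5 − 45.5 = -2
SSE = 1 + 1 + 25 + 36 + 36 + 25 + 36 + 4 + 4 = 168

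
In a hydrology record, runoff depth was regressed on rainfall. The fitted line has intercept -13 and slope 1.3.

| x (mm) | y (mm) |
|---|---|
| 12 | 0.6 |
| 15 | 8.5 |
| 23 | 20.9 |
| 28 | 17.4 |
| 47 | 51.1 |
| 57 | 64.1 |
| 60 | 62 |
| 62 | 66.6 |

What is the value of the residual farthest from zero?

x=12: ŷ = -13 + 1.3·12 = 2.6; e = 0.6 − 2.6 = -2
x=15: ŷ = -13 + 1.3·15 = 6.5; e = 8.5 − 6.5 = 2
x=23: ŷ = -13 + 1.3·23 = 16.9; e = 20.9 − 16.9 = 4
x=28: ŷ = -13 + 1.3·28 = 23.4; e = 17.4 − 23.4 = -6
x=47: ŷ = -13 + 1.3·47 = 48.1; e = 51.1 − 48.1 = 3
x=57: ŷ = -13 + 1.3·57 = 61.1; e = 64.1 − 61.1 = 3
x=60: ŷ = -13 + 1.3·60 = 65; e = 62 − 65 = -3
x=62: ŷ = -13 + 1.3·62 = 67.6; e = 66.6 − 67.6 = -1
Largest |e| is 6 at x = 28, residual -6.

e = -6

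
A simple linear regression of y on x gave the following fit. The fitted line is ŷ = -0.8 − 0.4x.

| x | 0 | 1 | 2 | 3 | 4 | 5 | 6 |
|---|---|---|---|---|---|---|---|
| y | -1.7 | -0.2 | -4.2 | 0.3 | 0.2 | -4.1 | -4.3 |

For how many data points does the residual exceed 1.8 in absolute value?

x=0: ŷ = -0.8 − 0.4·0 = -0.8; r = -1.7 − (-0.8) = -0.9
x=1: ŷ = -0.8 − 0.4·1 = -1.2; r = -0.2 − (-1.2) = 1
x=2: ŷ = -0.8 − 0.4·2 = -1.6; r = -4.2 − (-1.6) = -2.6
x=3: ŷ = -0.8 − 0.4·3 = -2; r = 0.3 − (-2) = 2.3
x=4: ŷ = -0.8 − 0.4·4 = -2.4; r = 0.2 − (-2.4) = 2.6
x=5: ŷ = -0.8 − 0.4·5 = -2.8; r = -4.1 − (-2.8) = -1.3
x=6: ŷ = -0.8 − 0.4·6 = -3.2; r = -4.3 − (-3.2) = -1.1
|r| > 1.8: x=2 (|r|=2.6), x=3 (|r|=2.3), x=4 (|r|=2.6) → 3

3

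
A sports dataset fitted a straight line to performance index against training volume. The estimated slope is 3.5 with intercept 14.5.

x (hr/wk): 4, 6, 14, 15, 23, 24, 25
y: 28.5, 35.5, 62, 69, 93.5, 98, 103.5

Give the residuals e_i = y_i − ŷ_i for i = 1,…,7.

0, 0, -1.5, 2, -1.5, -0.5, 1.5

x=4: ŷ = 14.5 + 3.5·4 = 28.5; e = 28.5 − 28.5 = 0
x=6: ŷ = 14.5 + 3.5·6 = 35.5; e = 35.5 − 35.5 = 0
x=14: ŷ = 14.5 + 3.5·14 = 63.5; e = 62 − 63.5 = -1.5
x=15: ŷ = 14.5 + 3.5·15 = 67; e = 69 − 67 = 2
x=23: ŷ = 14.5 + 3.5·23 = 95; e = 93.5 − 95 = -1.5
x=24: ŷ = 14.5 + 3.5·24 = 98.5; e = 98 − 98.5 = -0.5
x=25: ŷ = 14.5 + 3.5·25 = 102; e = 103.5 − 102 = 1.5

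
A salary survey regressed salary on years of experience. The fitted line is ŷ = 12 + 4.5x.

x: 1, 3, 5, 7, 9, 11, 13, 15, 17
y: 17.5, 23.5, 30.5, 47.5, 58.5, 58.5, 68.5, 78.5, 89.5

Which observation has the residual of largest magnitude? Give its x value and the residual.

x = 9, r = 6

x=1: ŷ = 12 + 4.5·1 = 16.5; r = 17.5 − 16.5 = 1
x=3: ŷ = 12 + 4.5·3 = 25.5; r = 23.5 − 25.5 = -2
x=5: ŷ = 12 + 4.5·5 = 34.5; r = 30.5 − 34.5 = -4
x=7: ŷ = 12 + 4.5·7 = 43.5; r = 47.5 − 43.5 = 4
x=9: ŷ = 12 + 4.5·9 = 52.5; r = 58.5 − 52.5 = 6
x=11: ŷ = 12 + 4.5·11 = 61.5; r = 58.5 − 61.5 = -3
x=13: ŷ = 12 + 4.5·13 = 70.5; r = 68.5 − 70.5 = -2
x=15: ŷ = 12 + 4.5·15 = 79.5; r = 78.5 − 79.5 = -1
x=17: ŷ = 12 + 4.5·17 = 88.5; r = 89.5 − 88.5 = 1
Largest |r| is 6 at x = 9, residual 6.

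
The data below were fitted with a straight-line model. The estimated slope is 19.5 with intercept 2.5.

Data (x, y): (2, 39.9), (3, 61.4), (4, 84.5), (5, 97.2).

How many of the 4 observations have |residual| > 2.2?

2

x=2: ŷ = 2.5 + 19.5·2 = 41.5; r = 39.9 − 41.5 = -1.6
x=3: ŷ = 2.5 + 19.5·3 = 61; r = 61.4 − 61 = 0.4
x=4: ŷ = 2.5 + 19.5·4 = 80.5; r = 84.5 − 80.5 = 4
x=5: ŷ = 2.5 + 19.5·5 = 100; r = 97.2 − 100 = -2.8
|r| > 2.2: x=4 (|r|=4), x=5 (|r|=2.8) → 2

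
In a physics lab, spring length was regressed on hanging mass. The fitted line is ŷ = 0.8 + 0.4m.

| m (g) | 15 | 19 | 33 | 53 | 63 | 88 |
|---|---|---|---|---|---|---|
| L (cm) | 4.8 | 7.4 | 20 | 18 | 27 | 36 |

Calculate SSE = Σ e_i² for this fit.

m=15: ŷ = 0.8 + 0.4·15 = 6.8; e = 4.8 − 6.8 = -2
m=19: ŷ = 0.8 + 0.4·19 = 8.4; e = 7.4 − 8.4 = -1
m=33: ŷ = 0.8 + 0.4·33 = 14; e = 20 − 14 = 6
m=53: ŷ = 0.8 + 0.4·53 = 22; e = 18 − 22 = -4
m=63: ŷ = 0.8 + 0.4·63 = 26; e = 27 − 26 = 1
m=88: ŷ = 0.8 + 0.4·88 = 36; e = 36 − 36 = 0
SSE = 4 + 1 + 36 + 16 + 1 + 0 = 58

SSE = 58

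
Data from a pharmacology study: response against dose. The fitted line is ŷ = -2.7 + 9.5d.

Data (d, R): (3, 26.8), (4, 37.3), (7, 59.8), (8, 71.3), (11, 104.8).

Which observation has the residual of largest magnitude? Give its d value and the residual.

d=3: ŷ = -2.7 + 9.5·3 = 25.8; e = 26.8 − 25.8 = 1
d=4: ŷ = -2.7 + 9.5·4 = 35.3; e = 37.3 − 35.3 = 2
d=7: ŷ = -2.7 + 9.5·7 = 63.8; e = 59.8 − 63.8 = -4
d=8: ŷ = -2.7 + 9.5·8 = 73.3; e = 71.3 − 73.3 = -2
d=11: ŷ = -2.7 + 9.5·11 = 101.8; e = 104.8 − 101.8 = 3
Largest |e| is 4 at d = 7, residual -4.

d = 7, e = -4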